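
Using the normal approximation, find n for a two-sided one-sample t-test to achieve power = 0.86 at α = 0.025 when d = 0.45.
n = 55

Sample size formula (one-sample t-test, normal approximation):
n = ((z_{α/2} + z_β) / d)²

z_{α/2} = 2.241 (for α = 0.025, two-sided)
z_β = 1.080 (for power = 0.86)
d = 0.45

n = ((2.241 + 1.080) / 0.45)²
n = (7.380)²
n ≈ 54.46
Round up to the next whole number: n = 55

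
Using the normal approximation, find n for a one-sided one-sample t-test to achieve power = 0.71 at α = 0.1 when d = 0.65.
n = 8

Sample size formula (one-sample t-test, normal approximation):
n = ((z_α + z_β) / d)²

z_α = 1.282 (for α = 0.1, one-sided)
z_β = 0.553 (for power = 0.71)
d = 0.65

n = ((1.282 + 0.553) / 0.65)²
n = (2.823)²
n ≈ 7.97
Round up to the next whole number: n = 8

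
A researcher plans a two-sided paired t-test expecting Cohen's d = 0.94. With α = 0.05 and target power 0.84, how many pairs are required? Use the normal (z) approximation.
n = 10 pairs

Sample size formula (paired t-test, normal approximation):
n = ((z_{α/2} + z_β) / d)²

z_{α/2} = 1.960 (for α = 0.05, two-sided)
z_β = 0.994 (for power = 0.84)
d = 0.94

n = ((1.960 + 0.994) / 0.94)²
n = (3.143)²
n ≈ 9.88
Round up to the next whole number: n = 10 pairs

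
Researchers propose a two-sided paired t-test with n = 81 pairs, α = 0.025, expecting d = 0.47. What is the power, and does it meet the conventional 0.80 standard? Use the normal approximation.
Power ≈ 0.98; the study is adequately powered (power ≥ 0.80)

Power calculation (paired t-test, normal approximation):
z_β = d · √n - z_{α/2}
z_β = 0.47 · √81 - 2.241
z_β = 0.47 · 9.000 - 2.241
z_β = 1.989

Power = Φ(z_β) = Φ(1.989) ≈ 0.977

Effect size d = 0.47 is small by Cohen's convention (0.2/0.5/0.8).

Threshold: power ≥ 0.80 is conventionally adequate.
Power ≈ 0.98 → the study is adequately powered (power ≥ 0.80).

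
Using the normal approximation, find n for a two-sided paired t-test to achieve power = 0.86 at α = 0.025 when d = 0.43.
n = 60 pairs

Sample size formula (paired t-test, normal approximation):
n = ((z_{α/2} + z_β) / d)²

z_{α/2} = 2.241 (for α = 0.025, two-sided)
z_β = 1.080 (for power = 0.86)
d = 0.43

n = ((2.241 + 1.080) / 0.43)²
n = (7.723)²
n ≈ 59.64
Round up to the next whole number: n = 60 pairs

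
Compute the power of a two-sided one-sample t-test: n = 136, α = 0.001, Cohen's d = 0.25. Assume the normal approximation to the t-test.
Power ≈ 0.35

Power calculation (one-sample t-test, normal approximation):
z_β = d · √n - z_{α/2}
z_β = 0.25 · √136 - 3.291
z_β = 0.25 · 11.662 - 3.291
z_β = -0.375

Power = Φ(z_β) = Φ(-0.375) ≈ 0.354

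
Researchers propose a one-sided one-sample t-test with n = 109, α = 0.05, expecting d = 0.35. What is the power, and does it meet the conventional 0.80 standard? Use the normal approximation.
Power ≈ 0.98; the study is adequately powered (power ≥ 0.80)

Power calculation (one-sample t-test, normal approximation):
z_β = d · √n - z_α
z_β = 0.35 · √109 - 1.645
z_β = 0.35 · 10.440 - 1.645
z_β = 2.009

Power = Φ(z_β) = Φ(2.009) ≈ 0.978

Effect size d = 0.35 is small by Cohen's convention (0.2/0.5/0.8).

Threshold: power ≥ 0.80 is conventionally adequate.
Power ≈ 0.98 → the study is adequately powered (power ≥ 0.80).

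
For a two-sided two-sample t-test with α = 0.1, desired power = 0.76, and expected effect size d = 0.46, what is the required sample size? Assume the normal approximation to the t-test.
n = 53 per group

Sample size formula (two-sample t-test, normal approximation):
n = 2 · ((z_{α/2} + z_β) / d)²

z_{α/2} = 1.645 (for α = 0.1, two-sided)
z_β = 0.706 (for power = 0.76)
d = 0.46

n = 2 · ((1.645 + 0.706) / 0.46)²
n = 2 · (5.111)²
n ≈ 52.24
Round up to the next whole number: n = 53 per group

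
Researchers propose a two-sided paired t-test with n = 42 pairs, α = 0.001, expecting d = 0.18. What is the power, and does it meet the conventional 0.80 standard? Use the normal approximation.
Power ≈ 0.02; the study is underpowered (power < 0.80)

Power calculation (paired t-test, normal approximation):
z_β = d · √n - z_{α/2}
z_β = 0.18 · √42 - 3.291
z_β = 0.18 · 6.481 - 3.291
z_β = -2.124

Power = Φ(z_β) = Φ(-2.124) ≈ 0.017

Effect size d = 0.18 is very small by Cohen's convention (0.2/0.5/0.8).

Threshold: power ≥ 0.80 is conventionally adequate.
Power ≈ 0.02 → the study is underpowered (power < 0.80).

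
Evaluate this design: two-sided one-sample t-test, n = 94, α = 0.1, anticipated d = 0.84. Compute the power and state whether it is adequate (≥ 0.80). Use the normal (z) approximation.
Power ≈ 1.00; the study is adequately powered (power ≥ 0.80)

Power calculation (one-sample t-test, normal approximation):
z_β = d · √n - z_{α/2}
z_β = 0.84 · √94 - 1.645
z_β = 0.84 · 9.695 - 1.645
z_β = 6.499

Power = Φ(z_β) = Φ(6.499) ≈ 1.000

Effect size d = 0.84 is large by Cohen's convention (0.2/0.5/0.8).

Threshold: power ≥ 0.80 is conventionally adequate.
Power ≈ 1.00 → the study is adequately powered (power ≥ 0.80).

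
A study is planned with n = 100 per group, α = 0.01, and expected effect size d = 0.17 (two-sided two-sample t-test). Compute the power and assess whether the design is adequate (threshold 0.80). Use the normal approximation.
Power ≈ 0.08; the study is underpowered (power < 0.80)

Power calculation (two-sample t-test, normal approximation):
z_β = d · √(n/2) - z_{α/2}
z_β = 0.17 · √(100/2) - 2.576
z_β = 0.17 · 7.071 - 2.576
z_β = -1.374

Power = Φ(z_β) = Φ(-1.374) ≈ 0.085

Effect size d = 0.17 is very small by Cohen's convention (0.2/0.5/0.8).

Threshold: power ≥ 0.80 is conventionally adequate.
Power ≈ 0.08 → the study is underpowered (power < 0.80).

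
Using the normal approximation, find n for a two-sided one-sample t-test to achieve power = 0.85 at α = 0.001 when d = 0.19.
n = 519

Sample size formula (one-sample t-test, normal approximation):
n = ((z_{α/2} + z_β) / d)²

z_{α/2} = 3.291 (for α = 0.001, two-sided)
z_β = 1.036 (for power = 0.85)
d = 0.19

n = ((3.291 + 1.036) / 0.19)²
n = (22.774)²
n ≈ 518.66
Round up to the next whole number: n = 519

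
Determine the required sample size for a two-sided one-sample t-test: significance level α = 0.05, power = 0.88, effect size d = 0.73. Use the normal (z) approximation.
n = 19

Sample size formula (one-sample t-test, normal approximation):
n = ((z_{α/2} + z_β) / d)²

z_{α/2} = 1.960 (for α = 0.05, two-sided)
z_β = 1.175 (for power = 0.88)
d = 0.73

n = ((1.960 + 1.175) / 0.73)²
n = (4.295)²
n ≈ 18.45
Round up to the next whole number: n = 19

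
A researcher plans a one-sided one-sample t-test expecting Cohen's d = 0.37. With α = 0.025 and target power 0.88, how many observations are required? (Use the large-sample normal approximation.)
n = 72

Sample size formula (one-sample t-test, normal approximation):
n = ((z_α + z_β) / d)²

z_α = 1.960 (for α = 0.025, one-sided)
z_β = 1.175 (for power = 0.88)
d = 0.37

n = ((1.960 + 1.175) / 0.37)²
n = (8.473)²
n ≈ 71.79
Round up to the next whole number: n = 72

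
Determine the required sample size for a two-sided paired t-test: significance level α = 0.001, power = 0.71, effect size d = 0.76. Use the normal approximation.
n = 26 pairs

Sample size formula (paired t-test, normal approximation):
n = ((z_{α/2} + z_β) / d)²

z_{α/2} = 3.291 (for α = 0.001, two-sided)
z_β = 0.553 (for power = 0.71)
d = 0.76

n = ((3.291 + 0.553) / 0.76)²
n = (5.058)²
n ≈ 25.58
Round up to the next whole number: n = 26 pairs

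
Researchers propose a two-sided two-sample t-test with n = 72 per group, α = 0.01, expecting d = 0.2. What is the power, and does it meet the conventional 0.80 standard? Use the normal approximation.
Power ≈ 0.08; the study is underpowered (power < 0.80)

Power calculation (two-sample t-test, normal approximation):
z_β = d · √(n/2) - z_{α/2}
z_β = 0.2 · √(72/2) - 2.576
z_β = 0.2 · 6.000 - 2.576
z_β = -1.376

Power = Φ(z_β) = Φ(-1.376) ≈ 0.084

Effect size d = 0.2 is small by Cohen's convention (0.2/0.5/0.8).

Threshold: power ≥ 0.80 is conventionally adequate.
Power ≈ 0.08 → the study is underpowered (power < 0.80).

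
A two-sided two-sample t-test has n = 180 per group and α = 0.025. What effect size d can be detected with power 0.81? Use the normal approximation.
d ≈ 0.33

Minimum detectable effect (two-sample t-test, normal approximation):
d = (z_{α/2} + z_β) / √(n/2)
d = (2.241 + 0.878) / √(180/2)
d = 3.119 / 9.487
d ≈ 0.33

By Cohen's convention (0.2 small / 0.5 medium / 0.8 large): small effect.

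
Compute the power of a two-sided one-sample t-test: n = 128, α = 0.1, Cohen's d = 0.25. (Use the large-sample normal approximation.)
Power ≈ 0.88

Power calculation (one-sample t-test, normal approximation):
z_β = d · √n - z_{α/2}
z_β = 0.25 · √128 - 1.645
z_β = 0.25 · 11.314 - 1.645
z_β = 1.184

Power = Φ(z_β) = Φ(1.184) ≈ 0.882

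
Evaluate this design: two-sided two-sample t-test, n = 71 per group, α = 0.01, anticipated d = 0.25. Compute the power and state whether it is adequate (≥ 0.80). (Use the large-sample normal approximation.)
Power ≈ 0.14; the study is underpowered (power < 0.80)

Power calculation (two-sample t-test, normal approximation):
z_β = d · √(n/2) - z_{α/2}
z_β = 0.25 · √(71/2) - 2.576
z_β = 0.25 · 5.958 - 2.576
z_β = -1.086

Power = Φ(z_β) = Φ(-1.086) ≈ 0.139

Effect size d = 0.25 is small by Cohen's convention (0.2/0.5/0.8).

Threshold: power ≥ 0.80 is conventionally adequate.
Power ≈ 0.14 → the study is underpowered (power < 0.80).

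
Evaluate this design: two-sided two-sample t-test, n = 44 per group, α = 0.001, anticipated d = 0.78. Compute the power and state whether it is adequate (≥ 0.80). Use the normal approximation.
Power ≈ 0.64; the study is underpowered (power < 0.80)

Power calculation (two-sample t-test, normal approximation):
z_β = d · √(n/2) - z_{α/2}
z_β = 0.78 · √(44/2) - 3.291
z_β = 0.78 · 4.690 - 3.291
z_β = 0.368

Power = Φ(z_β) = Φ(0.368) ≈ 0.644

Effect size d = 0.78 is medium by Cohen's convention (0.2/0.5/0.8).

Threshold: power ≥ 0.80 is conventionally adequate.
Power ≈ 0.64 → the study is underpowered (power < 0.80).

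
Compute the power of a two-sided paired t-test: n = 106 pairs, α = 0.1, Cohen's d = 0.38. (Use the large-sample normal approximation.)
Power ≈ 0.99

Power calculation (paired t-test, normal approximation):
z_β = d · √n - z_{α/2}
z_β = 0.38 · √106 - 1.645
z_β = 0.38 · 10.296 - 1.645
z_β = 2.267

Power = Φ(z_β) = Φ(2.267) ≈ 0.988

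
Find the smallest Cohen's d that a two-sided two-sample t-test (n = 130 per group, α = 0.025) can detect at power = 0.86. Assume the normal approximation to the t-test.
d ≈ 0.41

Minimum detectable effect (two-sample t-test, normal approximation):
d = (z_{α/2} + z_β) / √(n/2)
d = (2.241 + 1.080) / √(130/2)
d = 3.322 / 8.062
d ≈ 0.41

By Cohen's convention (0.2 small / 0.5 medium / 0.8 large): small effect.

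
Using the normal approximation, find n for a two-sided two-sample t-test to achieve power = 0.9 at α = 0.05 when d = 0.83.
n = 31 per group

Sample size formula (two-sample t-test, normal approximation):
n = 2 · ((z_{α/2} + z_β) / d)²

z_{α/2} = 1.960 (for α = 0.05, two-sided)
z_β = 1.282 (for power = 0.9)
d = 0.83

n = 2 · ((1.960 + 1.282) / 0.83)²
n = 2 · (3.906)²
n ≈ 30.51
Round up to the next whole number: n = 31 per group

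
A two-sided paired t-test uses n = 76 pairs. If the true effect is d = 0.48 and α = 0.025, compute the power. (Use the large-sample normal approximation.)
Power ≈ 0.97

Power calculation (paired t-test, normal approximation):
z_β = d · √n - z_{α/2}
z_β = 0.48 · √76 - 2.241
z_β = 0.48 · 8.718 - 2.241
z_β = 1.943

Power = Φ(z_β) = Φ(1.943) ≈ 0.974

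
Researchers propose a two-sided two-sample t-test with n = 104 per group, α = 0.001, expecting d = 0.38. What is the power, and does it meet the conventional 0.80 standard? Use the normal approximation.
Power ≈ 0.29; the study is underpowered (power < 0.80)

Power calculation (two-sample t-test, normal approximation):
z_β = d · √(n/2) - z_{α/2}
z_β = 0.38 · √(104/2) - 3.291
z_β = 0.38 · 7.211 - 3.291
z_β = -0.550

Power = Φ(z_β) = Φ(-0.550) ≈ 0.291

Effect size d = 0.38 is small by Cohen's convention (0.2/0.5/0.8).

Threshold: power ≥ 0.80 is conventionally adequate.
Power ≈ 0.29 → the study is underpowered (power < 0.80).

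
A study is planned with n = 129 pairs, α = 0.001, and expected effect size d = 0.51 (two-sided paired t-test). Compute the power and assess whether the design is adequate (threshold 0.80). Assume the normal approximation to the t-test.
Power ≈ 0.99; the study is adequately powered (power ≥ 0.80)

Power calculation (paired t-test, normal approximation):
z_β = d · √n - z_{α/2}
z_β = 0.51 · √129 - 3.291
z_β = 0.51 · 11.358 - 3.291
z_β = 2.502

Power = Φ(z_β) = Φ(2.502) ≈ 0.994

Effect size d = 0.51 is medium by Cohen's convention (0.2/0.5/0.8).

Threshold: power ≥ 0.80 is conventionally adequate.
Power ≈ 0.99 → the study is adequately powered (power ≥ 0.80).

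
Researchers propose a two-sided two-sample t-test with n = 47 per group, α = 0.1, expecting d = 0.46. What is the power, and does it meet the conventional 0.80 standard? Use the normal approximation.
Power ≈ 0.72; the study is underpowered (power < 0.80)

Power calculation (two-sample t-test, normal approximation):
z_β = d · √(n/2) - z_{α/2}
z_β = 0.46 · √(47/2) - 1.645
z_β = 0.46 · 4.848 - 1.645
z_β = 0.585

Power = Φ(z_β) = Φ(0.585) ≈ 0.721

Effect size d = 0.46 is small by Cohen's convention (0.2/0.5/0.8).

Threshold: power ≥ 0.80 is conventionally adequate.
Power ≈ 0.72 → the study is underpowered (power < 0.80).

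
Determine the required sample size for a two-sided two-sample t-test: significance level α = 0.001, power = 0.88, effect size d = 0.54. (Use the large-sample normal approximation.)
n = 137 per group

Sample size formula (two-sample t-test, normal approximation):
n = 2 · ((z_{α/2} + z_β) / d)²

z_{α/2} = 3.291 (for α = 0.001, two-sided)
z_β = 1.175 (for power = 0.88)
d = 0.54

n = 2 · ((3.291 + 1.175) / 0.54)²
n = 2 · (8.270)²
n ≈ 136.79
Round up to the next whole number: n = 137 per group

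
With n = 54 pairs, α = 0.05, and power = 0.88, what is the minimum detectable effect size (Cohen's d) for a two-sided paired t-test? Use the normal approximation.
d ≈ 0.43

Minimum detectable effect (paired t-test, normal approximation):
d = (z_{α/2} + z_β) / √n
d = (1.960 + 1.175) / √54
d = 3.135 / 7.348
d ≈ 0.43

By Cohen's convention (0.2 small / 0.5 medium / 0.8 large): small effect.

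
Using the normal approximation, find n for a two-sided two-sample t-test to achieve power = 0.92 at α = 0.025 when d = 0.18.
n = 821 per group

Sample size formula (two-sample t-test, normal approximation):
n = 2 · ((z_{α/2} + z_β) / d)²

z_{α/2} = 2.241 (for α = 0.025, two-sided)
z_β = 1.405 (for power = 0.92)
d = 0.18

n = 2 · ((2.241 + 1.405) / 0.18)²
n = 2 · (20.256)²
n ≈ 820.61
Round up to the next whole number: n = 821 per group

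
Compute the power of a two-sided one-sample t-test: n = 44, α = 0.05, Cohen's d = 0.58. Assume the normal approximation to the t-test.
Power ≈ 0.97

Power calculation (one-sample t-test, normal approximation):
z_β = d · √n - z_{α/2}
z_β = 0.58 · √44 - 1.960
z_β = 0.58 · 6.633 - 1.960
z_β = 1.887

Power = Φ(z_β) = Φ(1.887) ≈ 0.970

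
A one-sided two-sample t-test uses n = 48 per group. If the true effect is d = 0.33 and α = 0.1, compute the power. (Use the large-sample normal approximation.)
Power ≈ 0.63

Power calculation (two-sample t-test, normal approximation):
z_β = d · √(n/2) - z_α
z_β = 0.33 · √(48/2) - 1.282
z_β = 0.33 · 4.899 - 1.282
z_β = 0.335

Power = Φ(z_β) = Φ(0.335) ≈ 0.631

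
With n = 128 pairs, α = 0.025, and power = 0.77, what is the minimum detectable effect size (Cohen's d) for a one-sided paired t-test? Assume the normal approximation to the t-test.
d ≈ 0.24

Minimum detectable effect (paired t-test, normal approximation):
d = (z_α + z_β) / √n
d = (1.960 + 0.739) / √128
d = 2.699 / 11.314
d ≈ 0.24

By Cohen's convention (0.2 small / 0.5 medium / 0.8 large): small effect.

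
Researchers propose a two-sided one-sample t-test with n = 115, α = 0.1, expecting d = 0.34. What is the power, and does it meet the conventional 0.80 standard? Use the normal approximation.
Power ≈ 0.98; the study is adequately powered (power ≥ 0.80)

Power calculation (one-sample t-test, normal approximation):
z_β = d · √n - z_{α/2}
z_β = 0.34 · √115 - 1.645
z_β = 0.34 · 10.724 - 1.645
z_β = 2.001

Power = Φ(z_β) = Φ(2.001) ≈ 0.977

Effect size d = 0.34 is small by Cohen's convention (0.2/0.5/0.8).

Threshold: power ≥ 0.80 is conventionally adequate.
Power ≈ 0.98 → the study is adequately powered (power ≥ 0.80).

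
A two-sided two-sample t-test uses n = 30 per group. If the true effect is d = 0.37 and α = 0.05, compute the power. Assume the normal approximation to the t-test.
Power ≈ 0.30

Power calculation (two-sample t-test, normal approximation):
z_β = d · √(n/2) - z_{α/2}
z_β = 0.37 · √(30/2) - 1.960
z_β = 0.37 · 3.873 - 1.960
z_β = -0.527

Power = Φ(z_β) = Φ(-0.527) ≈ 0.299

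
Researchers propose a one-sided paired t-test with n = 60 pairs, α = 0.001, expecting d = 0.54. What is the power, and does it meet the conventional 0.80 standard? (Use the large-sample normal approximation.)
Power ≈ 0.86; the study is adequately powered (power ≥ 0.80)

Power calculation (paired t-test, normal approximation):
z_β = d · √n - z_α
z_β = 0.54 · √60 - 3.090
z_β = 0.54 · 7.746 - 3.090
z_β = 1.093

Power = Φ(z_β) = Φ(1.093) ≈ 0.863

Effect size d = 0.54 is medium by Cohen's convention (0.2/0.5/0.8).

Threshold: power ≥ 0.80 is conventionally adequate.
Power ≈ 0.86 → the study is adequately powered (power ≥ 0.80).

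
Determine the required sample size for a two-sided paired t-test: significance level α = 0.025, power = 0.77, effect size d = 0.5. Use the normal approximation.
n = 36 pairs

Sample size formula (paired t-test, normal approximation):
n = ((z_{α/2} + z_β) / d)²

z_{α/2} = 2.241 (for α = 0.025, two-sided)
z_β = 0.739 (for power = 0.77)
d = 0.5

n = ((2.241 + 0.739) / 0.5)²
n = (5.960)²
n ≈ 35.52
Round up to the next whole number: n = 36 pairs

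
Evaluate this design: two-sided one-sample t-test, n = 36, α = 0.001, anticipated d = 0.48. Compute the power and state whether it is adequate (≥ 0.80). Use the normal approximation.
Power ≈ 0.34; the study is underpowered (power < 0.80)

Power calculation (one-sample t-test, normal approximation):
z_β = d · √n - z_{α/2}
z_β = 0.48 · √36 - 3.291
z_β = 0.48 · 6.000 - 3.291
z_β = -0.411

Power = Φ(z_β) = Φ(-0.411) ≈ 0.341

Effect size d = 0.48 is small by Cohen's convention (0.2/0.5/0.8).

Threshold: power ≥ 0.80 is conventionally adequate.
Power ≈ 0.34 → the study is underpowered (power < 0.80).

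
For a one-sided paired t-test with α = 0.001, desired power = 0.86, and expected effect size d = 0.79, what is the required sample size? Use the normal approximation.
n = 28 pairs

Sample size formula (paired t-test, normal approximation):
n = ((z_α + z_β) / d)²

z_α = 3.090 (for α = 0.001, one-sided)
z_β = 1.080 (for power = 0.86)
d = 0.79

n = ((3.090 + 1.080) / 0.79)²
n = (5.278)²
n ≈ 27.86
Round up to the next whole number: n = 28 pairs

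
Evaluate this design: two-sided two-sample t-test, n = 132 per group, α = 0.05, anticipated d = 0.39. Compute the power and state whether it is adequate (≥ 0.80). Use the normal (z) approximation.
Power ≈ 0.89; the study is adequately powered (power ≥ 0.80)

Power calculation (two-sample t-test, normal approximation):
z_β = d · √(n/2) - z_{α/2}
z_β = 0.39 · √(132/2) - 1.960
z_β = 0.39 · 8.124 - 1.960
z_β = 1.208

Power = Φ(z_β) = Φ(1.208) ≈ 0.887

Effect size d = 0.39 is small by Cohen's convention (0.2/0.5/0.8).

Threshold: power ≥ 0.80 is conventionally adequate.
Power ≈ 0.89 → the study is adequately powered (power ≥ 0.80).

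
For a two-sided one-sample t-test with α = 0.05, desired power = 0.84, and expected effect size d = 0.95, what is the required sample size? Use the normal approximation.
n = 10

Sample size formula (one-sample t-test, normal approximation):
n = ((z_{α/2} + z_β) / d)²

z_{α/2} = 1.960 (for α = 0.05, two-sided)
z_β = 0.994 (for power = 0.84)
d = 0.95

n = ((1.960 + 0.994) / 0.95)²
n = (3.109)²
n ≈ 9.67
Round up to the next whole number: n = 10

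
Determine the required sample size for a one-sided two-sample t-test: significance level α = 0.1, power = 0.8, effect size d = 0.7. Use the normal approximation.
n = 19 per group

Sample size formula (two-sample t-test, normal approximation):
n = 2 · ((z_α + z_β) / d)²

z_α = 1.282 (for α = 0.1, one-sided)
z_β = 0.842 (for power = 0.8)
d = 0.7

n = 2 · ((1.282 + 0.842) / 0.7)²
n = 2 · (3.034)²
n ≈ 18.41
Round up to the next whole number: n = 19 per group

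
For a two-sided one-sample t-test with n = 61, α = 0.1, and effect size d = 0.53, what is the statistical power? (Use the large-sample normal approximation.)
Power ≈ 0.99

Power calculation (one-sample t-test, normal approximation):
z_β = d · √n - z_{α/2}
z_β = 0.53 · √61 - 1.645
z_β = 0.53 · 7.810 - 1.645
z_β = 2.495

Power = Φ(z_β) = Φ(2.495) ≈ 0.994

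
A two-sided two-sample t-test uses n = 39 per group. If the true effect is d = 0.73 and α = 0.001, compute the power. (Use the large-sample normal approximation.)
Power ≈ 0.47

Power calculation (two-sample t-test, normal approximation):
z_β = d · √(n/2) - z_{α/2}
z_β = 0.73 · √(39/2) - 3.291
z_β = 0.73 · 4.416 - 3.291
z_β = -0.067

Power = Φ(z_β) = Φ(-0.067) ≈ 0.473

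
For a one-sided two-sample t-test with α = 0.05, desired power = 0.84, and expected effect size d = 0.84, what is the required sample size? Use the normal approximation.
n = 20 per group

Sample size formula (two-sample t-test, normal approximation):
n = 2 · ((z_α + z_β) / d)²

z_α = 1.645 (for α = 0.05, one-sided)
z_β = 0.994 (for power = 0.84)
d = 0.84

n = 2 · ((1.645 + 0.994) / 0.84)²
n = 2 · (3.142)²
n ≈ 19.74
Round up to the next whole number: n = 20 per group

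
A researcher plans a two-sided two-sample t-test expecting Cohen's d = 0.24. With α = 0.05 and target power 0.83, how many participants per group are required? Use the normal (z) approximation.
n = 295 per group

Sample size formula (two-sample t-test, normal approximation):
n = 2 · ((z_{α/2} + z_β) / d)²

z_{α/2} = 1.960 (for α = 0.05, two-sided)
z_β = 0.954 (for power = 0.83)
d = 0.24

n = 2 · ((1.960 + 0.954) / 0.24)²
n = 2 · (12.142)²
n ≈ 294.86
Round up to the next whole number: n = 295 per group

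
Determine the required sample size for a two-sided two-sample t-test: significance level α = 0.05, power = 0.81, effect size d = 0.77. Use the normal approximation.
n = 28 per group

Sample size formula (two-sample t-test, normal approximation):
n = 2 · ((z_{α/2} + z_β) / d)²

z_{α/2} = 1.960 (for α = 0.05, two-sided)
z_β = 0.878 (for power = 0.81)
d = 0.77

n = 2 · ((1.960 + 0.878) / 0.77)²
n = 2 · (3.686)²
n ≈ 27.17
Round up to the next whole number: n = 28 per group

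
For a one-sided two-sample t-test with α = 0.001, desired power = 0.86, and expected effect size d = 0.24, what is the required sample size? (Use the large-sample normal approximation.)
n = 604 per group

Sample size formula (two-sample t-test, normal approximation):
n = 2 · ((z_α + z_β) / d)²

z_α = 3.090 (for α = 0.001, one-sided)
z_β = 1.080 (for power = 0.86)
d = 0.24

n = 2 · ((3.090 + 1.080) / 0.24)²
n = 2 · (17.375)²
n ≈ 603.78
Round up to the next whole number: n = 604 per group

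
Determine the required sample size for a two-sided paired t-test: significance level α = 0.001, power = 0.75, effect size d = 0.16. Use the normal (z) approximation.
n = 615 pairs

Sample size formula (paired t-test, normal approximation):
n = ((z_{α/2} + z_β) / d)²

z_{α/2} = 3.291 (for α = 0.001, two-sided)
z_β = 0.674 (for power = 0.75)
d = 0.16

n = ((3.291 + 0.674) / 0.16)²
n = (24.781)²
n ≈ 614.10
Round up to the next whole number: n = 615 pairs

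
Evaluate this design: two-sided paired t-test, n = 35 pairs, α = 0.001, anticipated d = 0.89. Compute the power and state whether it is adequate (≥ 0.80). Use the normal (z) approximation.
Power ≈ 0.98; the study is adequately powered (power ≥ 0.80)

Power calculation (paired t-test, normal approximation):
z_β = d · √n - z_{α/2}
z_β = 0.89 · √35 - 3.291
z_β = 0.89 · 5.916 - 3.291
z_β = 1.975

Power = Φ(z_β) = Φ(1.975) ≈ 0.976

Effect size d = 0.89 is large by Cohen's convention (0.2/0.5/0.8).

Threshold: power ≥ 0.80 is conventionally adequate.
Power ≈ 0.98 → the study is adequately powered (power ≥ 0.80).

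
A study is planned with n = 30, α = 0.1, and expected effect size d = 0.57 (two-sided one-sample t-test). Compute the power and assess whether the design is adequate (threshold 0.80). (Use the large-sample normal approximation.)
Power ≈ 0.93; the study is adequately powered (power ≥ 0.80)

Power calculation (one-sample t-test, normal approximation):
z_β = d · √n - z_{α/2}
z_β = 0.57 · √30 - 1.645
z_β = 0.57 · 5.477 - 1.645
z_β = 1.477

Power = Φ(z_β) = Φ(1.477) ≈ 0.930

Effect size d = 0.57 is medium by Cohen's convention (0.2/0.5/0.8).

Threshold: power ≥ 0.80 is conventionally adequate.
Power ≈ 0.93 → the study is adequately powered (power ≥ 0.80).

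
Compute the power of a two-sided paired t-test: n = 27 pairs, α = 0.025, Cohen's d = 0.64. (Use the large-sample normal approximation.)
Power ≈ 0.86

Power calculation (paired t-test, normal approximation):
z_β = d · √n - z_{α/2}
z_β = 0.64 · √27 - 2.241
z_β = 0.64 · 5.196 - 2.241
z_β = 1.084

Power = Φ(z_β) = Φ(1.084) ≈ 0.861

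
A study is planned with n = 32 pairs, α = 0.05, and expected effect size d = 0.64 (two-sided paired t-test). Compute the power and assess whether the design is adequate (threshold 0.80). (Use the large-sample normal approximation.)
Power ≈ 0.95; the study is adequately powered (power ≥ 0.80)

Power calculation (paired t-test, normal approximation):
z_β = d · √n - z_{α/2}
z_β = 0.64 · √32 - 1.960
z_β = 0.64 · 5.657 - 1.960
z_β = 1.660

Power = Φ(z_β) = Φ(1.660) ≈ 0.952

Effect size d = 0.64 is medium by Cohen's convention (0.2/0.5/0.8).

Threshold: power ≥ 0.80 is conventionally adequate.
Power ≈ 0.95 → the study is adequately powered (power ≥ 0.80).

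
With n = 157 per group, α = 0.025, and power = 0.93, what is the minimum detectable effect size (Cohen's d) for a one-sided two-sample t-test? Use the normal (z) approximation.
d ≈ 0.39

Minimum detectable effect (two-sample t-test, normal approximation):
d = (z_α + z_β) / √(n/2)
d = (1.960 + 1.476) / √(157/2)
d = 3.436 / 8.860
d ≈ 0.39

By Cohen's convention (0.2 small / 0.5 medium / 0.8 large): small effect.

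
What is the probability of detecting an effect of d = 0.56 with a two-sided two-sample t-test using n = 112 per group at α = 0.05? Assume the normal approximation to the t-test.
Power ≈ 0.99

Power calculation (two-sample t-test, normal approximation):
z_β = d · √(n/2) - z_{α/2}
z_β = 0.56 · √(112/2) - 1.960
z_β = 0.56 · 7.483 - 1.960
z_β = 2.231

Power = Φ(z_β) = Φ(2.231) ≈ 0.987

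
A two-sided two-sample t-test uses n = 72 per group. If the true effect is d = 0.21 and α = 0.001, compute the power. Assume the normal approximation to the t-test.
Power ≈ 0.02

Power calculation (two-sample t-test, normal approximation):
z_β = d · √(n/2) - z_{α/2}
z_β = 0.21 · √(72/2) - 3.291
z_β = 0.21 · 6.000 - 3.291
z_β = -2.031

Power = Φ(z_β) = Φ(-2.031) ≈ 0.021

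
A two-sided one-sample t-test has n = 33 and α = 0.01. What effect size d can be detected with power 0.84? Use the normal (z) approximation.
d ≈ 0.62

Minimum detectable effect (one-sample t-test, normal approximation):
d = (z_{α/2} + z_β) / √n
d = (2.576 + 0.994) / √33
d = 3.570 / 5.745
d ≈ 0.62

By Cohen's convention (0.2 small / 0.5 medium / 0.8 large): medium effect.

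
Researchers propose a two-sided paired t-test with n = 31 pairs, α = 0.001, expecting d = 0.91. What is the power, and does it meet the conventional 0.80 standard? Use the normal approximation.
Power ≈ 0.96; the study is adequately powered (power ≥ 0.80)

Power calculation (paired t-test, normal approximation):
z_β = d · √n - z_{α/2}
z_β = 0.91 · √31 - 3.291
z_β = 0.91 · 5.568 - 3.291
z_β = 1.776

Power = Φ(z_β) = Φ(1.776) ≈ 0.962

Effect size d = 0.91 is large by Cohen's convention (0.2/0.5/0.8).

Threshold: power ≥ 0.80 is conventionally adequate.
Power ≈ 0.96 → the study is adequately powered (power ≥ 0.80).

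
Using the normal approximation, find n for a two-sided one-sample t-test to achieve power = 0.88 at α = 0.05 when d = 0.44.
n = 51

Sample size formula (one-sample t-test, normal approximation):
n = ((z_{α/2} + z_β) / d)²

z_{α/2} = 1.960 (for α = 0.05, two-sided)
z_β = 1.175 (for power = 0.88)
d = 0.44

n = ((1.960 + 1.175) / 0.44)²
n = (7.125)²
n ≈ 50.77
Round up to the next whole number: n = 51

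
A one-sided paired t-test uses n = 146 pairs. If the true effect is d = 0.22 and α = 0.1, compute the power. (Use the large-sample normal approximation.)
Power ≈ 0.92

Power calculation (paired t-test, normal approximation):
z_β = d · √n - z_α
z_β = 0.22 · √146 - 1.282
z_β = 0.22 · 12.083 - 1.282
z_β = 1.377

Power = Φ(z_β) = Φ(1.377) ≈ 0.916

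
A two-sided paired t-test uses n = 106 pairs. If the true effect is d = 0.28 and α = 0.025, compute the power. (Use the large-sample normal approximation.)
Power ≈ 0.74

Power calculation (paired t-test, normal approximation):
z_β = d · √n - z_{α/2}
z_β = 0.28 · √106 - 2.241
z_β = 0.28 · 10.296 - 2.241
z_β = 0.641

Power = Φ(z_β) = Φ(0.641) ≈ 0.739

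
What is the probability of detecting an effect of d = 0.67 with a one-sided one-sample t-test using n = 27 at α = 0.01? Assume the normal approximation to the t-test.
Power ≈ 0.88

Power calculation (one-sample t-test, normal approximation):
z_β = d · √n - z_α
z_β = 0.67 · √27 - 2.326
z_β = 0.67 · 5.196 - 2.326
z_β = 1.155

Power = Φ(z_β) = Φ(1.155) ≈ 0.876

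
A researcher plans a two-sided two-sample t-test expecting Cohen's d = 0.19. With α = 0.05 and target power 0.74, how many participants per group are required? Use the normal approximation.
n = 376 per group

Sample size formula (two-sample t-test, normal approximation):
n = 2 · ((z_{α/2} + z_β) / d)²

z_{α/2} = 1.960 (for α = 0.05, two-sided)
z_β = 0.643 (for power = 0.74)
d = 0.19

n = 2 · ((1.960 + 0.643) / 0.19)²
n = 2 · (13.700)²
n ≈ 375.38
Round up to the next whole number: n = 376 per group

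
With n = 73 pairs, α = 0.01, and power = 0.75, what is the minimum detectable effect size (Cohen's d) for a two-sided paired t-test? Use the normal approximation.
d ≈ 0.38

Minimum detectable effect (paired t-test, normal approximation):
d = (z_{α/2} + z_β) / √n
d = (2.576 + 0.674) / √73
d = 3.250 / 8.544
d ≈ 0.38

By Cohen's convention (0.2 small / 0.5 medium / 0.8 large): small effect.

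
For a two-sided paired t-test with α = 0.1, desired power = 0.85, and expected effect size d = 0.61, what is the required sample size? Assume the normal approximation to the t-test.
n = 20 pairs

Sample size formula (paired t-test, normal approximation):
n = ((z_{α/2} + z_β) / d)²

z_{α/2} = 1.645 (for α = 0.1, two-sided)
z_β = 1.036 (for power = 0.85)
d = 0.61

n = ((1.645 + 1.036) / 0.61)²
n = (4.395)²
n ≈ 19.32
Round up to the next whole number: n = 20 pairs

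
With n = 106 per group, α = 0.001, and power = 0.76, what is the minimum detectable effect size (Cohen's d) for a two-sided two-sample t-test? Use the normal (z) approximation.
d ≈ 0.55

Minimum detectable effect (two-sample t-test, normal approximation):
d = (z_{α/2} + z_β) / √(n/2)
d = (3.291 + 0.706) / √(106/2)
d = 3.997 / 7.280
d ≈ 0.55

By Cohen's convention (0.2 small / 0.5 medium / 0.8 large): medium effect.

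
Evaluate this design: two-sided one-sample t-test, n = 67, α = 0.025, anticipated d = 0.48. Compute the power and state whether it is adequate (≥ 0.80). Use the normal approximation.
Power ≈ 0.95; the study is adequately powered (power ≥ 0.80)

Power calculation (one-sample t-test, normal approximation):
z_β = d · √n - z_{α/2}
z_β = 0.48 · √67 - 2.241
z_β = 0.48 · 8.185 - 2.241
z_β = 1.688

Power = Φ(z_β) = Φ(1.688) ≈ 0.954

Effect size d = 0.48 is small by Cohen's convention (0.2/0.5/0.8).

Threshold: power ≥ 0.80 is conventionally adequate.
Power ≈ 0.95 → the study is adequately powered (power ≥ 0.80).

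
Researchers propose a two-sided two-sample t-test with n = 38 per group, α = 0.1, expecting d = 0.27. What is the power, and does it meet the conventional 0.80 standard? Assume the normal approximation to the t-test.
Power ≈ 0.32; the study is underpowered (power < 0.80)

Power calculation (two-sample t-test, normal approximation):
z_β = d · √(n/2) - z_{α/2}
z_β = 0.27 · √(38/2) - 1.645
z_β = 0.27 · 4.359 - 1.645
z_β = -0.468

Power = Φ(z_β) = Φ(-0.468) ≈ 0.320

Effect size d = 0.27 is small by Cohen's convention (0.2/0.5/0.8).

Threshold: power ≥ 0.80 is conventionally adequate.
Power ≈ 0.32 → the study is underpowered (power < 0.80).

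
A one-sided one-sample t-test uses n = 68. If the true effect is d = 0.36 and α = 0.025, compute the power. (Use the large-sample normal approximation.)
Power ≈ 0.84

Power calculation (one-sample t-test, normal approximation):
z_β = d · √n - z_α
z_β = 0.36 · √68 - 1.960
z_β = 0.36 · 8.246 - 1.960
z_β = 1.009

Power = Φ(z_β) = Φ(1.009) ≈ 0.843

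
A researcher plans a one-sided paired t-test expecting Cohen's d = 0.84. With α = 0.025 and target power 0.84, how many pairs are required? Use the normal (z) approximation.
n = 13 pairs

Sample size formula (paired t-test, normal approximation):
n = ((z_α + z_β) / d)²

z_α = 1.960 (for α = 0.025, one-sided)
z_β = 0.994 (for power = 0.84)
d = 0.84

n = ((1.960 + 0.994) / 0.84)²
n = (3.517)²
n ≈ 12.37
Round up to the next whole number: n = 13 pairs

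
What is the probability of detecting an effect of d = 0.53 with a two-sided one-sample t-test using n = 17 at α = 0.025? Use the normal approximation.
Power ≈ 0.48

Power calculation (one-sample t-test, normal approximation):
z_β = d · √n - z_{α/2}
z_β = 0.53 · √17 - 2.241
z_β = 0.53 · 4.123 - 2.241
z_β = -0.056

Power = Φ(z_β) = Φ(-0.056) ≈ 0.478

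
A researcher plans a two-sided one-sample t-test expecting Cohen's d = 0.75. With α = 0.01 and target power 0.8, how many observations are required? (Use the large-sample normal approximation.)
n = 21

Sample size formula (one-sample t-test, normal approximation):
n = ((z_{α/2} + z_β) / d)²

z_{α/2} = 2.576 (for α = 0.01, two-sided)
z_β = 0.842 (for power = 0.8)
d = 0.75

n = ((2.576 + 0.842) / 0.75)²
n = (4.557)²
n ≈ 20.77
Round up to the next whole number: n = 21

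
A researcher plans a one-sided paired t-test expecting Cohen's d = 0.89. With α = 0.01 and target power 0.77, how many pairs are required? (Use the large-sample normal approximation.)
n = 12 pairs

Sample size formula (paired t-test, normal approximation):
n = ((z_α + z_β) / d)²

z_α = 2.326 (for α = 0.01, one-sided)
z_β = 0.739 (for power = 0.77)
d = 0.89

n = ((2.326 + 0.739) / 0.89)²
n = (3.444)²
n ≈ 11.86
Round up to the next whole number: n = 12 pairs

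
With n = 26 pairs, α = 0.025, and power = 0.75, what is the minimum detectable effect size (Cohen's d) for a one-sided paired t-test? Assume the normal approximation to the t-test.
d ≈ 0.52

Minimum detectable effect (paired t-test, normal approximation):
d = (z_α + z_β) / √n
d = (1.960 + 0.674) / √26
d = 2.634 / 5.099
d ≈ 0.52

By Cohen's convention (0.2 small / 0.5 medium / 0.8 large): medium effect.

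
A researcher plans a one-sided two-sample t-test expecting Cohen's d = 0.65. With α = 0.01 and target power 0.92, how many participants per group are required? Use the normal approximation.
n = 66 per group

Sample size formula (two-sample t-test, normal approximation):
n = 2 · ((z_α + z_β) / d)²

z_α = 2.326 (for α = 0.01, one-sided)
z_β = 1.405 (for power = 0.92)
d = 0.65

n = 2 · ((2.326 + 1.405) / 0.65)²
n = 2 · (5.740)²
n ≈ 65.90
Round up to the next whole number: n = 66 per group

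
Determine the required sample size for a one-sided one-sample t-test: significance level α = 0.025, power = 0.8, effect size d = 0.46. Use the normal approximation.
n = 38

Sample size formula (one-sample t-test, normal approximation):
n = ((z_α + z_β) / d)²

z_α = 1.960 (for α = 0.025, one-sided)
z_β = 0.842 (for power = 0.8)
d = 0.46

n = ((1.960 + 0.842) / 0.46)²
n = (6.091)²
n ≈ 37.10
Round up to the next whole number: n = 38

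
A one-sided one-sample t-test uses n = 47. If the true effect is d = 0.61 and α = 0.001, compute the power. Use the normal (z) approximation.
Power ≈ 0.86

Power calculation (one-sample t-test, normal approximation):
z_β = d · √n - z_α
z_β = 0.61 · √47 - 3.090
z_β = 0.61 · 6.856 - 3.090
z_β = 1.092

Power = Φ(z_β) = Φ(1.092) ≈ 0.863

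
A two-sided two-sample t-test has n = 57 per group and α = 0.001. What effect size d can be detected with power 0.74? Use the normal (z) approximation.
d ≈ 0.74

Minimum detectable effect (two-sample t-test, normal approximation):
d = (z_{α/2} + z_β) / √(n/2)
d = (3.291 + 0.643) / √(57/2)
d = 3.934 / 5.339
d ≈ 0.74

By Cohen's convention (0.2 small / 0.5 medium / 0.8 large): medium effect.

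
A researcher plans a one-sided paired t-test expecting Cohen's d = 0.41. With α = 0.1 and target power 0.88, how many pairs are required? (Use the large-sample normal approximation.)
n = 36 pairs

Sample size formula (paired t-test, normal approximation):
n = ((z_α + z_β) / d)²

z_α = 1.282 (for α = 0.1, one-sided)
z_β = 1.175 (for power = 0.88)
d = 0.41

n = ((1.282 + 1.175) / 0.41)²
n = (5.993)²
n ≈ 35.92
Round up to the next whole number: n = 36 pairs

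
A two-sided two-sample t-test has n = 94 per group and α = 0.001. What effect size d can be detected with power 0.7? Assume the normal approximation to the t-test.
d ≈ 0.56

Minimum detectable effect (two-sample t-test, normal approximation):
d = (z_{α/2} + z_β) / √(n/2)
d = (3.291 + 0.524) / √(94/2)
d = 3.815 / 6.856
d ≈ 0.56

By Cohen's convention (0.2 small / 0.5 medium / 0.8 large): medium effect.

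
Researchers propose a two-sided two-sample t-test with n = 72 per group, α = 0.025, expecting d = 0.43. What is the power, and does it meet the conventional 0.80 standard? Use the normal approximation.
Power ≈ 0.63; the study is underpowered (power < 0.80)

Power calculation (two-sample t-test, normal approximation):
z_β = d · √(n/2) - z_{α/2}
z_β = 0.43 · √(72/2) - 2.241
z_β = 0.43 · 6.000 - 2.241
z_β = 0.339

Power = Φ(z_β) = Φ(0.339) ≈ 0.633

Effect size d = 0.43 is small by Cohen's convention (0.2/0.5/0.8).

Threshold: power ≥ 0.80 is conventionally adequate.
Power ≈ 0.63 → the study is underpowered (power < 0.80).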